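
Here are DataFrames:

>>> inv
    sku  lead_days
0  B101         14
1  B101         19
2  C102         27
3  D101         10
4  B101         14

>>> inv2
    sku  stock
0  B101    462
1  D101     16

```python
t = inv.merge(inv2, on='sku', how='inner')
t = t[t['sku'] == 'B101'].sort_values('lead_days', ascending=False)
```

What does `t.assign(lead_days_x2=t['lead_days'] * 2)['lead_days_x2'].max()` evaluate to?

merge on 'sku' (how='inner') → 4 rows:
    sku  lead_days  stock
0  B101         14    462
1  B101         19    462
2  D101         10     16
3  B101         14    462
filter rows where sku == 'B101':
    sku  lead_days  stock
0  B101         14    462
1  B101         19    462
3  B101         14    462
sort by lead_days descending:
    sku  lead_days  stock
1  B101         19    462
0  B101         14    462
3  B101         14    462
add column lead_days_x2 = t['lead_days'] * 2:
    sku  lead_days  stock  lead_days_x2
1  B101         19    462            38
0  B101         14    462            28
3  B101         14    462            28
Reading off the max of column 'lead_days_x2', we get 38.

38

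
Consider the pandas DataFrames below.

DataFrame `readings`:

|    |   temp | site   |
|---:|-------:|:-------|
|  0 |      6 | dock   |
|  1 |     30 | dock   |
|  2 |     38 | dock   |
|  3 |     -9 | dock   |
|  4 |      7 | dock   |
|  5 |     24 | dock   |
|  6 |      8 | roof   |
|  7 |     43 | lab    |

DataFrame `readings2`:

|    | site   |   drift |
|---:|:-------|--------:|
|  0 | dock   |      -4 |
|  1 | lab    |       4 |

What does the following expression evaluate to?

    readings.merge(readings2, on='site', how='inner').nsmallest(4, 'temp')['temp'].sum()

merge on 'site' (how='inner') → 7 rows:
   temp  site  drift
0     6  dock     -4
1    30  dock     -4
2    38  dock     -4
3    -9  dock     -4
4     7  dock     -4
5    24  dock     -4
6    43   lab      4
take 4 rows with smallest temp:
   temp  site  drift
3    -9  dock     -4
0     6  dock     -4
4     7  dock     -4
5    24  dock     -4
sum of column 'temp' → 28

28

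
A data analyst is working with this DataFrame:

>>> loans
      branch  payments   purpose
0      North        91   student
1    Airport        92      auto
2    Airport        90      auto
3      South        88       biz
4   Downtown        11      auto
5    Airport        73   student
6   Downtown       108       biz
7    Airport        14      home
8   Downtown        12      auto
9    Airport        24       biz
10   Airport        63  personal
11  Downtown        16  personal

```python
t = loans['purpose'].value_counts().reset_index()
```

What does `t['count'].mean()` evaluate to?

value_counts of purpose:
purpose
auto        4
biz         3
student     2
personal    2
home        1
Name: count, dtype: int64
reset_index():
    purpose  count
0      auto      4
1       biz      3
2   student      2
3  personal      2
4      home      1
So mean() = 2.4.

2.4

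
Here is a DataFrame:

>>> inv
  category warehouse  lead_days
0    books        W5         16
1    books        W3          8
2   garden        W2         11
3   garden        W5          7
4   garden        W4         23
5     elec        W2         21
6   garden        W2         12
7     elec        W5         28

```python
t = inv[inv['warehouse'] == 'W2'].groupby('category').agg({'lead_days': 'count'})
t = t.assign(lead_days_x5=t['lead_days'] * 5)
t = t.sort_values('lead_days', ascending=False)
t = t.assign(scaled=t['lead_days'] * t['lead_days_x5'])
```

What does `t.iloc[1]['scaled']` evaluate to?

5

filter rows where warehouse == 'W2':
  category warehouse  lead_days
2   garden        W2         11
5     elec        W2         21
6   garden        W2         12
group by category, count of lead_days:
          lead_days
category           
elec              1
garden            2
add column lead_days_x5 = t['lead_days'] * 5:
          lead_days  lead_days_x5
category                         
elec              1             5
garden            2            10
sort by lead_days descending:
          lead_days  lead_days_x5
category                         
garden            2            10
elec              1             5
add column scaled = t['lead_days'] * t['lead_days_x5']:
          lead_days  lead_days_x5  scaled
category                                 
garden            2            10      20
elec              1             5       5
Finally, value at position 1, column 'scaled' = 5.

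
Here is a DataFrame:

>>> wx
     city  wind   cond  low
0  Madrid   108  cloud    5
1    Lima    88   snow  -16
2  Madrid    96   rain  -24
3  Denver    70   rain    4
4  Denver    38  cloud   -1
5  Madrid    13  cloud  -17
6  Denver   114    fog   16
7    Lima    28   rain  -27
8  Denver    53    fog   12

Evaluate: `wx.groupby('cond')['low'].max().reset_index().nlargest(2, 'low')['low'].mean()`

group by cond, max of low:
cond
cloud     5
fog      16
rain      4
snow    -16
Name: low, dtype: int64
reset_index():
    cond  low
0  cloud    5
1    fog   16
2   rain    4
3   snow  -16
take 2 rows with largest low:
    cond  low
1    fog   16
0  cloud    5
Taking the mean of column 'low' gives 10.5.

10.5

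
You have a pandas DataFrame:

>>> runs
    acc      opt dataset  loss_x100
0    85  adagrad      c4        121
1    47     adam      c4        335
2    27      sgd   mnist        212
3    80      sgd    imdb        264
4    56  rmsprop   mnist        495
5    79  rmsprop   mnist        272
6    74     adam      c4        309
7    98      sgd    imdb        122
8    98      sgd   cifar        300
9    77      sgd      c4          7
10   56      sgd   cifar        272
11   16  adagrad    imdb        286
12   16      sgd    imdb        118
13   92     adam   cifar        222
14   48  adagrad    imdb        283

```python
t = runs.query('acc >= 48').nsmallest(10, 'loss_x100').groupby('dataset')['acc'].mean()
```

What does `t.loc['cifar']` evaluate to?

filter rows where acc >= 48:
    acc      opt dataset  loss_x100
0    85  adagrad      c4        121
3    80      sgd    imdb        264
4    56  rmsprop   mnist        495
5    79  rmsprop   mnist        272
6    74     adam      c4        309
7    98      sgd    imdb        122
8    98      sgd   cifar        300
9    77      sgd      c4          7
10   56      sgd   cifar        272
13   92     adam   cifar        222
14   48  adagrad    imdb        283
take 10 rows with smallest loss_x100:
    acc      opt dataset  loss_x100
9    77      sgd      c4          7
0    85  adagrad      c4        121
7    98      sgd    imdb        122
13   92     adam   cifar        222
3    80      sgd    imdb        264
5    79  rmsprop   mnist        272
10   56      sgd   cifar        272
14   48  adagrad    imdb        283
8    98      sgd   cifar        300
6    74     adam      c4        309
group by dataset, mean of acc:
dataset
c4       78.666667
cifar    82.000000
imdb     75.333333
mnist    79.000000
Name: acc, dtype: float64
The value at index 'cifar' is 82.0.

82.0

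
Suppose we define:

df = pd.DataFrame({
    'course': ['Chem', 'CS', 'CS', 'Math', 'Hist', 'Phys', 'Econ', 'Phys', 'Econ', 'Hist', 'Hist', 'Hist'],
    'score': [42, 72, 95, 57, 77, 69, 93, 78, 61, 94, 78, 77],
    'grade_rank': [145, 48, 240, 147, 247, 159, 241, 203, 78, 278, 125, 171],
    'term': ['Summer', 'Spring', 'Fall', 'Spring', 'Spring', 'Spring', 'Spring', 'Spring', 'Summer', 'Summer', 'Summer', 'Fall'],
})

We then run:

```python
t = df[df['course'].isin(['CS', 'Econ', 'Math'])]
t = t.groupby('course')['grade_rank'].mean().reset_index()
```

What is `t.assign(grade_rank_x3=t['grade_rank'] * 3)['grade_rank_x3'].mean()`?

450.5

filter rows where course in ['CS', 'Econ', 'Math']:
  course  score  grade_rank    term
1     CS     72          48  Spring
2     CS     95         240    Fall
3   Math     57         147  Spring
6   Econ     93         241  Spring
8   Econ     61          78  Summer
group by course, mean of grade_rank:
course
CS      144.0
Econ    159.5
Math    147.0
Name: grade_rank, dtype: float64
reset_index():
  course  grade_rank
0     CS       144.0
1   Econ       159.5
2   Math       147.0
add column grade_rank_x3 = t['grade_rank'] * 3:
  course  grade_rank  grade_rank_x3
0     CS       144.0          432.0
1   Econ       159.5          478.5
2   Math       147.0          441.0
mean of column 'grade_rank_x3' → 450.5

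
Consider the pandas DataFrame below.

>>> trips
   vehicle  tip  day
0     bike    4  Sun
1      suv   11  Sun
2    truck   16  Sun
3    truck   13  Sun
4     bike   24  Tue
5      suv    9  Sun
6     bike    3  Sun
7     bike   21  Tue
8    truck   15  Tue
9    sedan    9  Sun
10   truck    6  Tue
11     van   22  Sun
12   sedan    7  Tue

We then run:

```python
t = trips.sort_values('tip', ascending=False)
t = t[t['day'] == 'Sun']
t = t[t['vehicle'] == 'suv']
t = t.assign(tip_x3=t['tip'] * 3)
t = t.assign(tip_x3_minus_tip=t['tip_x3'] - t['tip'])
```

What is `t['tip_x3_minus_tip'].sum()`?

40

sort by tip descending:
   vehicle  tip  day
4     bike   24  Tue
11     van   22  Sun
7     bike   21  Tue
2    truck   16  Sun
8    truck   15  Tue
3    truck   13  Sun
1      suv   11  Sun
5      suv    9  Sun
9    sedan    9  Sun
12   sedan    7  Tue
10   truck    6  Tue
0     bike    4  Sun
6     bike    3  Sun
filter rows where day == 'Sun':
   vehicle  tip  day
11     van   22  Sun
2    truck   16  Sun
3    truck   13  Sun
1      suv   11  Sun
5      suv    9  Sun
9    sedan    9  Sun
0     bike    4  Sun
6     bike    3  Sun
filter rows where vehicle == 'suv':
  vehicle  tip  day
1     suv   11  Sun
5     suv    9  Sun
add column tip_x3 = t['tip'] * 3:
  vehicle  tip  day  tip_x3
1     suv   11  Sun      33
5     suv    9  Sun      27
add column tip_x3_minus_tip = t['tip_x3'] - t['tip']:
  vehicle  tip  day  tip_x3  tip_x3_minus_tip
1     suv   11  Sun      33                22
5     suv    9  Sun      27                18
The sum of column 'tip_x3_minus_tip' is 40.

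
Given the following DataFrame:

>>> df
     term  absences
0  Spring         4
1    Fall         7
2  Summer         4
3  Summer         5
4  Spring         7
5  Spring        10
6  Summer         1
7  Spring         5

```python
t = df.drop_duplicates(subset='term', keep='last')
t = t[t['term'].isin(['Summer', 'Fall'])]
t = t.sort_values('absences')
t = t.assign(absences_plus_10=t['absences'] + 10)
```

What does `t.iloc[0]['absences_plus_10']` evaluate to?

11

drop duplicate term (keep=last):
     term  absences
1    Fall         7
6  Summer         1
7  Spring         5
filter rows where term in ['Summer', 'Fall']:
     term  absences
1    Fall         7
6  Summer         1
sort by absences:
     term  absences
6  Summer         1
1    Fall         7
add column absences_plus_10 = t['absences'] + 10:
     term  absences  absences_plus_10
6  Summer         1                11
1    Fall         7                17
Then the value at position 0, column 'absences_plus_10': 11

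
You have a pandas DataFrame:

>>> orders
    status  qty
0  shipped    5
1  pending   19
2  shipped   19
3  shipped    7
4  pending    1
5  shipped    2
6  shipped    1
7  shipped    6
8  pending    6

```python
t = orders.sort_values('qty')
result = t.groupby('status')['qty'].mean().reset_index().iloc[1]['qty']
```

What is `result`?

sort by qty:
    status  qty
4  pending    1
6  shipped    1
5  shipped    2
0  shipped    5
7  shipped    6
8  pending    6
3  shipped    7
1  pending   19
2  shipped   19
group by status, mean of qty:
status
pending    8.666667
shipped    6.666667
Name: qty, dtype: float64
reset_index():
    status       qty
0  pending  8.666667
1  shipped  6.666667

6.66666666667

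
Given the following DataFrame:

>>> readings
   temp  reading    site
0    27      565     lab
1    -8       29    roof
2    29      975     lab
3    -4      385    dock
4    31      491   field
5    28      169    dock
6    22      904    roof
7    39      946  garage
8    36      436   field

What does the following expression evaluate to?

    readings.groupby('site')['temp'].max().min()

22

group by site, max of temp:
site
dock      28
field     36
garage    39
lab       29
roof      22
Name: temp, dtype: int64
Then the min of the resulting series: 22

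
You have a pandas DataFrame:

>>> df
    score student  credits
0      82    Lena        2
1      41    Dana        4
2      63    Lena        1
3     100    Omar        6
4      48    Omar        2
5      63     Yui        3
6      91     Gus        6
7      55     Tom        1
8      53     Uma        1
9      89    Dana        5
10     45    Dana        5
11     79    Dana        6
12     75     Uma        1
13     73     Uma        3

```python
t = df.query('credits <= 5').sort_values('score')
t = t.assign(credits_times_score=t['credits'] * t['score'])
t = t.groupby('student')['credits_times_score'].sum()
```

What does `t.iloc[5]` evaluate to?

filter rows where credits <= 5:
    score student  credits
0      82    Lena        2
1      41    Dana        4
2      63    Lena        1
4      48    Omar        2
5      63     Yui        3
7      55     Tom        1
8      53     Uma        1
9      89    Dana        5
10     45    Dana        5
12     75     Uma        1
13     73     Uma        3
sort by score:
    score student  credits
1      41    Dana        4
10     45    Dana        5
4      48    Omar        2
8      53     Uma        1
7      55     Tom        1
2      63    Lena        1
5      63     Yui        3
13     73     Uma        3
12     75     Uma        1
0      82    Lena        2
9      89    Dana        5
add column credits_times_score = t['credits'] * t['score']:
    score student  credits  credits_times_score
1      41    Dana        4                  164
10     45    Dana        5                  225
4      48    Omar        2                   96
8      53     Uma        1                   53
7      55     Tom        1                   55
2      63    Lena        1                   63
5      63     Yui        3                  189
13     73     Uma        3                  219
12     75     Uma        1                   75
0      82    Lena        2                  164
9      89    Dana        5                  445
group by student, sum of credits_times_score:
student
Dana    834
Lena    227
Omar     96
Tom      55
Uma     347
Yui     189
Name: credits_times_score, dtype: int64
Finally, value at position 5 = 189.

189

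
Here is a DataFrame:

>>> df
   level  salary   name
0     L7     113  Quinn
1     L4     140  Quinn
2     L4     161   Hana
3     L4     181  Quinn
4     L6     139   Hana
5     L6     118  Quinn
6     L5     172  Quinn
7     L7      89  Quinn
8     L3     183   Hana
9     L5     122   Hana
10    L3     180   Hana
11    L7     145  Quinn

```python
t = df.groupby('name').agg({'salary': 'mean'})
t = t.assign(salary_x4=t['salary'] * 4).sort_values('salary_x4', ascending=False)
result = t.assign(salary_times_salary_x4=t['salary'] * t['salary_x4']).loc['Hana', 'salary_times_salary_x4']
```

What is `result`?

group by name, mean of salary:
           salary
name             
Hana   157.000000
Quinn  136.857143
add column salary_x4 = t['salary'] * 4:
           salary   salary_x4
name                         
Hana   157.000000  628.000000
Quinn  136.857143  547.428571
sort by salary_x4 descending:
           salary   salary_x4
name                         
Hana   157.000000  628.000000
Quinn  136.857143  547.428571
add column salary_times_salary_x4 = t['salary'] * t['salary_x4']:
           salary   salary_x4  salary_times_salary_x4
name                                                 
Hana   157.000000  628.000000            98596.000000
Quinn  136.857143  547.428571            74919.510204
Reading off the value at row 'Hana', column 'salary_times_salary_x4', we get 98596.0.

98596.0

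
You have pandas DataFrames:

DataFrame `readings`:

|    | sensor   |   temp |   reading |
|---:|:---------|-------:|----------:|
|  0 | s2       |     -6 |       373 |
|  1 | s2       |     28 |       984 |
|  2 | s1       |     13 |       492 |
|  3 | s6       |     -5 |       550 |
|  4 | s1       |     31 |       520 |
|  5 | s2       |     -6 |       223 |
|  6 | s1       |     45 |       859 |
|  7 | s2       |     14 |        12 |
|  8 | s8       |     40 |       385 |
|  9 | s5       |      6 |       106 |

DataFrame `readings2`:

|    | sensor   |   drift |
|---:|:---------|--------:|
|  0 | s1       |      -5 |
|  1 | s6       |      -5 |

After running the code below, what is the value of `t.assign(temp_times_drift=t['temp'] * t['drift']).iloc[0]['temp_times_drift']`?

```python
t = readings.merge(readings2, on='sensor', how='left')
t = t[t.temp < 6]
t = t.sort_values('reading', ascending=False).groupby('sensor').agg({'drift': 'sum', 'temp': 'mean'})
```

merge on 'sensor' (how='left') → 10 rows:
  sensor  temp  reading  drift
0     s2    -6      373    NaN
1     s2    28      984    NaN
2     s1    13      492   -5.0
3     s6    -5      550   -5.0
4     s1    31      520   -5.0
5     s2    -6      223    NaN
6     s1    45      859   -5.0
7     s2    14       12    NaN
8     s8    40      385    NaN
9     s5     6      106    NaN
filter rows where temp < 6:
  sensor  temp  reading  drift
0     s2    -6      373    NaN
3     s6    -5      550   -5.0
5     s2    -6      223    NaN
sort by reading descending:
  sensor  temp  reading  drift
3     s6    -5      550   -5.0
0     s2    -6      373    NaN
5     s2    -6      223    NaN
group by sensor: sum(drift), mean(temp):
        drift  temp
sensor             
s2        0.0  -6.0
s6       -5.0  -5.0
add column temp_times_drift = t['temp'] * t['drift']:
        drift  temp  temp_times_drift
sensor                               
s2        0.0  -6.0              -0.0
s6       -5.0  -5.0              25.0
Then the value at position 0, column 'temp_times_drift': -0.0

-0.0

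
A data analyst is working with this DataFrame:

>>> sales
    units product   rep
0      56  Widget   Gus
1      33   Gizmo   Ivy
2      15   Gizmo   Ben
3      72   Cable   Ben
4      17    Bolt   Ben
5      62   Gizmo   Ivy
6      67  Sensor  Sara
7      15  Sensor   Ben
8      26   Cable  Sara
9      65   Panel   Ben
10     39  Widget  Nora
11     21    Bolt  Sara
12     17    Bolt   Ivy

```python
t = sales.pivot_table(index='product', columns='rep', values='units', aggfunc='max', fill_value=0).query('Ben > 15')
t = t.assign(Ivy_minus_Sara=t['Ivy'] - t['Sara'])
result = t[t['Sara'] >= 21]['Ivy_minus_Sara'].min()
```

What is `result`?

pivot: rows=product, cols=rep, max(units):
rep      Ben  Gus  Ivy  Nora  Sara
product                           
Bolt      17    0   17     0    21
Cable     72    0    0     0    26
Gizmo     15    0   62     0     0
Panel     65    0    0     0     0
Sensor    15    0    0     0    67
Widget     0   56    0    39     0
filter rows where Ben > 15:
rep      Ben  Gus  Ivy  Nora  Sara
product                           
Bolt      17    0   17     0    21
Cable     72    0    0     0    26
Panel     65    0    0     0     0
add column Ivy_minus_Sara = t['Ivy'] - t['Sara']:
rep      Ben  Gus  Ivy  Nora  Sara  Ivy_minus_Sara
product                                           
Bolt      17    0   17     0    21              -4
Cable     72    0    0     0    26             -26
Panel     65    0    0     0     0               0
filter rows where Sara >= 21:
rep      Ben  Gus  Ivy  Nora  Sara  Ivy_minus_Sara
product                                           
Bolt      17    0   17     0    21              -4
Cable     72    0    0     0    26             -26
The min of column 'Ivy_minus_Sara' is -26.

-26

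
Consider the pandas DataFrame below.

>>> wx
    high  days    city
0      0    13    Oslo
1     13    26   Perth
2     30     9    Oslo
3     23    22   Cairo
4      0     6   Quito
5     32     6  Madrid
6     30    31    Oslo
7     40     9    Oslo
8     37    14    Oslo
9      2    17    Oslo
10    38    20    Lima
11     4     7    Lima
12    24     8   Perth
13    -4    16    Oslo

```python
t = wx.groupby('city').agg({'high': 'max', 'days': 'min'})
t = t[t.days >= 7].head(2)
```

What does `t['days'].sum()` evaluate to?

group by city: max(high), min(days):
        high  days
city              
Cairo     23    22
Lima      38     7
Madrid    32     6
Oslo      40     9
Perth     24     8
Quito      0     6
filter rows where days >= 7:
       high  days
city             
Cairo    23    22
Lima     38     7
Oslo     40     9
Perth    24     8
take first 2 rows:
       high  days
city             
Cairo    23    22
Lima     38     7

29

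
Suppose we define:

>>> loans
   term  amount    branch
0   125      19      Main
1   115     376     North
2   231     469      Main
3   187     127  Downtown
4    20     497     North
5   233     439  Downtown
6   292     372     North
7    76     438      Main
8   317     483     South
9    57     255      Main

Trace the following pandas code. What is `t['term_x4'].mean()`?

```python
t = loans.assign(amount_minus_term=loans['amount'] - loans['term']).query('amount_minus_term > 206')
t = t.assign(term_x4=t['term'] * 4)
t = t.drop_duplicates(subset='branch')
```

add column amount_minus_term = loans['amount'] - loans['term']:
   term  amount    branch  amount_minus_term
0   125      19      Main               -106
1   115     376     North                261
2   231     469      Main                238
3   187     127  Downtown                -60
4    20     497     North                477
5   233     439  Downtown                206
6   292     372     North                 80
7    76     438      Main                362
8   317     483     South                166
9    57     255      Main                198
filter rows where amount_minus_term > 206:
   term  amount branch  amount_minus_term
1   115     376  North                261
2   231     469   Main                238
4    20     497  North                477
7    76     438   Main                362
add column term_x4 = t['term'] * 4:
   term  amount branch  amount_minus_term  term_x4
1   115     376  North                261      460
2   231     469   Main                238      924
4    20     497  North                477       80
7    76     438   Main                362      304
drop duplicate branch (keep=first):
   term  amount branch  amount_minus_term  term_x4
1   115     376  North                261      460
2   231     469   Main                238      924

692.0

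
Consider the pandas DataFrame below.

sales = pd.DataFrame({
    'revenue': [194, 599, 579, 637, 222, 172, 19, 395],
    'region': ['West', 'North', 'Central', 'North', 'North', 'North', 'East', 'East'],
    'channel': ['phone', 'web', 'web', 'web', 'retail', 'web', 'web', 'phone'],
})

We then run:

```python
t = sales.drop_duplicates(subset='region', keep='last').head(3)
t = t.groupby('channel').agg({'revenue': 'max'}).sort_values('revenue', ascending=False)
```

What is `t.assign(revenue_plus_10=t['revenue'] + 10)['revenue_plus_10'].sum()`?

793

drop duplicate region (keep=last):
   revenue   region channel
0      194     West   phone
2      579  Central     web
5      172    North     web
7      395     East   phone
take first 3 rows:
   revenue   region channel
0      194     West   phone
2      579  Central     web
5      172    North     web
group by channel, max of revenue:
         revenue
channel         
phone        194
web          579
sort by revenue descending:
         revenue
channel         
web          579
phone        194
add column revenue_plus_10 = t['revenue'] + 10:
         revenue  revenue_plus_10
channel                          
web          579              589
phone        194              204
Taking the sum of column 'revenue_plus_10' gives 793.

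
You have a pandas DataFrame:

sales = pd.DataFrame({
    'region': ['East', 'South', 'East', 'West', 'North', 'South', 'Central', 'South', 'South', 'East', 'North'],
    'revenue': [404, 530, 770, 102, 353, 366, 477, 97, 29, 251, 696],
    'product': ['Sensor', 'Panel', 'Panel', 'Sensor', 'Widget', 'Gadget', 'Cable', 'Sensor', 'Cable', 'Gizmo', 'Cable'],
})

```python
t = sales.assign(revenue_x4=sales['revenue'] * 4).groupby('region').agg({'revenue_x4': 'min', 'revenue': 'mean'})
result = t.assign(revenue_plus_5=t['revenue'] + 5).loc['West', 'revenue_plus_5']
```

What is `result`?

107.0

add column revenue_x4 = sales['revenue'] * 4:
     region  revenue product  revenue_x4
0      East      404  Sensor        1616
1     South      530   Panel        2120
2      East      770   Panel        3080
3      West      102  Sensor         408
4     North      353  Widget        1412
5     South      366  Gadget        1464
6   Central      477   Cable        1908
7     South       97  Sensor         388
8     South       29   Cable         116
9      East      251   Gizmo        1004
10    North      696   Cable        2784
group by region: min(revenue_x4), mean(revenue):
         revenue_x4  revenue
region                      
Central        1908    477.0
East           1004    475.0
North          1412    524.5
South           116    255.5
West            408    102.0
add column revenue_plus_5 = t['revenue'] + 5:
         revenue_x4  revenue  revenue_plus_5
region                                      
Central        1908    477.0           482.0
East           1004    475.0           480.0
North          1412    524.5           529.5
South           116    255.5           260.5
West            408    102.0           107.0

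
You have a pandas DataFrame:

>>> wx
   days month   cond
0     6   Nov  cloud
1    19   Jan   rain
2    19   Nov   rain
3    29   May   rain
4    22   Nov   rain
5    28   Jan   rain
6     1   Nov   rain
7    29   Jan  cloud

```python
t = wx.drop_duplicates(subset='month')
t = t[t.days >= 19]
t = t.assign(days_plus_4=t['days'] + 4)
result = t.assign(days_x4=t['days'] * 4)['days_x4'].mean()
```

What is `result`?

96.0

drop duplicate month (keep=first):
   days month   cond
0     6   Nov  cloud
1    19   Jan   rain
3    29   May   rain
filter rows where days >= 19:
   days month  cond
1    19   Jan  rain
3    29   May  rain
add column days_plus_4 = t['days'] + 4:
   days month  cond  days_plus_4
1    19   Jan  rain           23
3    29   May  rain           33
add column days_x4 = t['days'] * 4:
   days month  cond  days_plus_4  days_x4
1    19   Jan  rain           23       76
3    29   May  rain           33      116
So mean() = 96.0.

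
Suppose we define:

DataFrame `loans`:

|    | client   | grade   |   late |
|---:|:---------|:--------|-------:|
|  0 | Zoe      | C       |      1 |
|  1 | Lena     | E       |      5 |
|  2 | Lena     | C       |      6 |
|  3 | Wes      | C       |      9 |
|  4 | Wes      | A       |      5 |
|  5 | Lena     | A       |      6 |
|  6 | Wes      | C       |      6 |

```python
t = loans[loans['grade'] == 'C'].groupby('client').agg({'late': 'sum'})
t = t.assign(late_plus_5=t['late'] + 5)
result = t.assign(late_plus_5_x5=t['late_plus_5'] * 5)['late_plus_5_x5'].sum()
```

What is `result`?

185

filter rows where grade == 'C':
  client grade  late
0    Zoe     C     1
2   Lena     C     6
3    Wes     C     9
6    Wes     C     6
group by client, sum of late:
        late
client      
Lena       6
Wes       15
Zoe        1
add column late_plus_5 = t['late'] + 5:
        late  late_plus_5
client                   
Lena       6           11
Wes       15           20
Zoe        1            6
add column late_plus_5_x5 = t['late_plus_5'] * 5:
        late  late_plus_5  late_plus_5_x5
client                                   
Lena       6           11              55
Wes       15           20             100
Zoe        1            6              30
Finally, sum of column 'late_plus_5_x5' = 185.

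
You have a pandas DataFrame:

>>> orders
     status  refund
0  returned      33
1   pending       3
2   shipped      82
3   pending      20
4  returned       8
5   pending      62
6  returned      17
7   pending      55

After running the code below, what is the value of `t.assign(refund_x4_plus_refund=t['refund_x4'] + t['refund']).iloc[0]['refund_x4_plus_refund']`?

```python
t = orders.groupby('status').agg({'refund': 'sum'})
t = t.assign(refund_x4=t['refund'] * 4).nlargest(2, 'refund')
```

group by status, sum of refund:
          refund
status          
pending      140
returned      58
shipped       82
add column refund_x4 = t['refund'] * 4:
          refund  refund_x4
status                     
pending      140        560
returned      58        232
shipped       82        328
take 2 rows with largest refund:
         refund  refund_x4
status                    
pending     140        560
shipped      82        328
add column refund_x4_plus_refund = t['refund_x4'] + t['refund']:
         refund  refund_x4  refund_x4_plus_refund
status                                           
pending     140        560                    700
shipped      82        328                    410
Then the value at position 0, column 'refund_x4_plus_refund': 700

700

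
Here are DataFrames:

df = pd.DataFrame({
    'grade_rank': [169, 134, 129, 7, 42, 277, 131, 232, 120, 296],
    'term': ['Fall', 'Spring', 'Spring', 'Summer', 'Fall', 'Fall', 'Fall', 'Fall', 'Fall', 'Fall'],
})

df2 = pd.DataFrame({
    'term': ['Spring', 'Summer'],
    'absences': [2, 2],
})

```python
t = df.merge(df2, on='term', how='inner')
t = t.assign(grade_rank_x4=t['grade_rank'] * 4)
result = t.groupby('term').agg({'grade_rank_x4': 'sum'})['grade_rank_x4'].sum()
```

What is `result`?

merge on 'term' (how='inner') → 3 rows:
   grade_rank    term  absences
0         134  Spring         2
1         129  Spring         2
2           7  Summer         2
add column grade_rank_x4 = t['grade_rank'] * 4:
   grade_rank    term  absences  grade_rank_x4
0         134  Spring         2            536
1         129  Spring         2            516
2           7  Summer         2             28
group by term, sum of grade_rank_x4:
        grade_rank_x4
term                 
Spring           1052
Summer             28
Then the sum of column 'grade_rank_x4': 1080

1080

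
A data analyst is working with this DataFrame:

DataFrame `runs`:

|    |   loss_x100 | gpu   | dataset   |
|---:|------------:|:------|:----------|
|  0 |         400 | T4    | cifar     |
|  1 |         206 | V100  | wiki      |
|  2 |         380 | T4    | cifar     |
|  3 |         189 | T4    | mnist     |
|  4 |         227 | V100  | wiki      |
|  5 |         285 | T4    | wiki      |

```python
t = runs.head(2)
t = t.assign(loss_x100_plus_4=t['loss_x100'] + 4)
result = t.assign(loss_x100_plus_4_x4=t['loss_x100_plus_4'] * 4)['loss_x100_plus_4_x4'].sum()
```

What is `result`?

2456

take first 2 rows:
   loss_x100   gpu dataset
0        400    T4   cifar
1        206  V100    wiki
add column loss_x100_plus_4 = t['loss_x100'] + 4:
   loss_x100   gpu dataset  loss_x100_plus_4
0        400    T4   cifar               404
1        206  V100    wiki               210
add column loss_x100_plus_4_x4 = t['loss_x100_plus_4'] * 4:
   loss_x100   gpu dataset  loss_x100_plus_4  loss_x100_plus_4_x4
0        400    T4   cifar               404                 1616
1        206  V100    wiki               210                  840
sum of column 'loss_x100_plus_4_x4' → 2456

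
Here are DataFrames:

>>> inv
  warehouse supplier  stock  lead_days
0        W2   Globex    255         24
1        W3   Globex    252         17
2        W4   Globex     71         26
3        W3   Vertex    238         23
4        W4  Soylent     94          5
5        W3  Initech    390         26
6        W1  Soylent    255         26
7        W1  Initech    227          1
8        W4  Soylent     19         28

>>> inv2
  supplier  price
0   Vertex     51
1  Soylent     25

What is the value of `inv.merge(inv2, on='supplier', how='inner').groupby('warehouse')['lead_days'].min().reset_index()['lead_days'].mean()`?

18.0

merge on 'supplier' (how='inner') → 4 rows:
  warehouse supplier  stock  lead_days  price
0        W3   Vertex    238         23     51
1        W4  Soylent     94          5     25
2        W1  Soylent    255         26     25
3        W4  Soylent     19         28     25
group by warehouse, min of lead_days:
warehouse
W1    26
W3    23
W4     5
Name: lead_days, dtype: int64
reset_index():
  warehouse  lead_days
0        W1         26
1        W3         23
2        W4          5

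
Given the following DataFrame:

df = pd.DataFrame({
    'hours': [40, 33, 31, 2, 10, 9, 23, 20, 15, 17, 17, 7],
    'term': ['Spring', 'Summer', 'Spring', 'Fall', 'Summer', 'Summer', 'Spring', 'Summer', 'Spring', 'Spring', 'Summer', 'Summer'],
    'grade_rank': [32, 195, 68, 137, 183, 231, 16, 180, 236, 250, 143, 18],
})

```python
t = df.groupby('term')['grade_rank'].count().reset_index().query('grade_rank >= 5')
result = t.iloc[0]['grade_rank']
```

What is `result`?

5

group by term, count of grade_rank:
term
Fall      1
Spring    5
Summer    6
Name: grade_rank, dtype: int64
reset_index():
     term  grade_rank
0    Fall           1
1  Spring           5
2  Summer           6
filter rows where grade_rank >= 5:
     term  grade_rank
1  Spring           5
2  Summer           6
value at position 0, column 'grade_rank' → 5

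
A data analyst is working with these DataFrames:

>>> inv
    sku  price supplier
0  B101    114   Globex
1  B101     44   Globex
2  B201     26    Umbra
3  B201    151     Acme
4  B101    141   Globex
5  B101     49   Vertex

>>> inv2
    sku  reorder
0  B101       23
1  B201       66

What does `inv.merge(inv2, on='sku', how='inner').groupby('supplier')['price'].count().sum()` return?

6

merge on 'sku' (how='inner') → 6 rows:
    sku  price supplier  reorder
0  B101    114   Globex       23
1  B101     44   Globex       23
2  B201     26    Umbra       66
3  B201    151     Acme       66
4  B101    141   Globex       23
5  B101     49   Vertex       23
group by supplier, count of price:
supplier
Acme      1
Globex    3
Umbra     1
Vertex    1
Name: price, dtype: int64
The sum of the resulting series is 6.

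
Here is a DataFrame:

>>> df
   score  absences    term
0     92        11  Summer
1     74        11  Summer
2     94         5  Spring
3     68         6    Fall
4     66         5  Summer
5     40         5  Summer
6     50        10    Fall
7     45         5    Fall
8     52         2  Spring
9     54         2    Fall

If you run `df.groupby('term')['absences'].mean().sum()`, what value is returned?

17.25

group by term, mean of absences:
term
Fall      5.75
Spring    3.50
Summer    8.00
Name: absences, dtype: float64
So sum() = 17.25.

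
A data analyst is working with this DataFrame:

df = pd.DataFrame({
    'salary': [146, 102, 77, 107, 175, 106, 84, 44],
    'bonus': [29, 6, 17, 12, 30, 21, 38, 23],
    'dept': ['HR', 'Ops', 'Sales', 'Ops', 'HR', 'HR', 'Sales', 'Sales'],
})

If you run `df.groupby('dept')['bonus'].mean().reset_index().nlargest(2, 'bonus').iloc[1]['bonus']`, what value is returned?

26.0

group by dept, mean of bonus:
dept
HR       26.666667
Ops       9.000000
Sales    26.000000
Name: bonus, dtype: float64
reset_index():
    dept      bonus
0     HR  26.666667
1    Ops   9.000000
2  Sales  26.000000
take 2 rows with largest bonus:
    dept      bonus
0     HR  26.666667
2  Sales  26.000000
So iloc[1]['bonus'] = 26.0.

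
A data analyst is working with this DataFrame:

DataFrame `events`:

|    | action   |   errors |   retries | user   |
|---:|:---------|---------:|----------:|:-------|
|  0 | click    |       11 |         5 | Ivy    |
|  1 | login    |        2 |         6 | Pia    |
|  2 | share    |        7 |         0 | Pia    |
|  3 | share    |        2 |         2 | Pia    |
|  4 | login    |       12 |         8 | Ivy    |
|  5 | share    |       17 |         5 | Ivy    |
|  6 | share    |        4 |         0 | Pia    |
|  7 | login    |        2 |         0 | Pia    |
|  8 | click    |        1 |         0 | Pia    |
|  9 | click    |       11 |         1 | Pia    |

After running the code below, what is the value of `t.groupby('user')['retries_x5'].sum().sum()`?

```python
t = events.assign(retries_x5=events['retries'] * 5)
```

add column retries_x5 = events['retries'] * 5:
  action  errors  retries user  retries_x5
0  click      11        5  Ivy          25
1  login       2        6  Pia          30
2  share       7        0  Pia           0
3  share       2        2  Pia          10
4  login      12        8  Ivy          40
5  share      17        5  Ivy          25
6  share       4        0  Pia           0
7  login       2        0  Pia           0
8  click       1        0  Pia           0
9  click      11        1  Pia           5
group by user, sum of retries_x5:
user
Ivy    90
Pia    45
Name: retries_x5, dtype: int64
Finally, sum of the resulting series = 135.

135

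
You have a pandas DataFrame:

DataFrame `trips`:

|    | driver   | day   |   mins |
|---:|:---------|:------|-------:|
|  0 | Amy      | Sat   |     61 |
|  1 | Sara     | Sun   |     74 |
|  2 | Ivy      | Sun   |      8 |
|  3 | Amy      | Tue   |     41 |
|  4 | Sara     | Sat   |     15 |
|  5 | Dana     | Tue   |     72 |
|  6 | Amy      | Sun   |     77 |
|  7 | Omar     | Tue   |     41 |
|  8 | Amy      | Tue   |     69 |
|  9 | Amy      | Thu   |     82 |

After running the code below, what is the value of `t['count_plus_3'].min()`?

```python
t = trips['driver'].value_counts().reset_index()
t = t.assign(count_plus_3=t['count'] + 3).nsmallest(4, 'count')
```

4

value_counts of driver:
driver
Amy     5
Sara    2
Ivy     1
Dana    1
Omar    1
Name: count, dtype: int64
reset_index():
  driver  count
0    Amy      5
1   Sara      2
2    Ivy      1
3   Dana      1
4   Omar      1
add column count_plus_3 = t['count'] + 3:
  driver  count  count_plus_3
0    Amy      5             8
1   Sara      2             5
2    Ivy      1             4
3   Dana      1             4
4   Omar      1             4
take 4 rows with smallest count:
  driver  count  count_plus_3
2    Ivy      1             4
3   Dana      1             4
4   Omar      1             4
1   Sara      2             5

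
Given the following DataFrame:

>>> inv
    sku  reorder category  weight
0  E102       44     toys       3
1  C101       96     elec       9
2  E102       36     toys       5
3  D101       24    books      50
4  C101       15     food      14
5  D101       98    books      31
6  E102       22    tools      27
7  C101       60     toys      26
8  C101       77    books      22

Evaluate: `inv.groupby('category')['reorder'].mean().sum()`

group by category, mean of reorder:
category
books    66.333333
elec     96.000000
food     15.000000
tools    22.000000
toys     46.666667
Name: reorder, dtype: float64

246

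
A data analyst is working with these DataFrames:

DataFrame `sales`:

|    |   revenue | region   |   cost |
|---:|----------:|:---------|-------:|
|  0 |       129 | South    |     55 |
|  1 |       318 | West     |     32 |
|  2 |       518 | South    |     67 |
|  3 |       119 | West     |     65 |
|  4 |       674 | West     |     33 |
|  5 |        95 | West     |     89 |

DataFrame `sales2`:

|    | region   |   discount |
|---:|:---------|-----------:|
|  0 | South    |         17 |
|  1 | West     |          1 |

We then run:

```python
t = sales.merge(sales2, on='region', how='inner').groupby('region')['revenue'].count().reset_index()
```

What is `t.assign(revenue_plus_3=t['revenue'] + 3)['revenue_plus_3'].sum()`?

12

merge on 'region' (how='inner') → 6 rows:
   revenue region  cost  discount
0      129  South    55        17
1      318   West    32         1
2      518  South    67        17
3      119   West    65         1
4      674   West    33         1
5       95   West    89         1
group by region, count of revenue:
region
South    2
West     4
Name: revenue, dtype: int64
reset_index():
  region  revenue
0  South        2
1   West        4
add column revenue_plus_3 = t['revenue'] + 3:
  region  revenue  revenue_plus_3
0  South        2               5
1   West        4               7
Taking the sum of column 'revenue_plus_3' gives 12.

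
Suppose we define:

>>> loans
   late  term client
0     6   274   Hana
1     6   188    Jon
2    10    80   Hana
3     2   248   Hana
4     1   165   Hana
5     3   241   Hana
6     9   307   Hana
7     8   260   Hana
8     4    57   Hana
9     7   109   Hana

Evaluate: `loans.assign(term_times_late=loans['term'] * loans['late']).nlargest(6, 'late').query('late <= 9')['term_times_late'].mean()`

add column term_times_late = loans['term'] * loans['late']:
   late  term client  term_times_late
0     6   274   Hana             1644
1     6   188    Jon             1128
2    10    80   Hana              800
3     2   248   Hana              496
4     1   165   Hana              165
5     3   241   Hana              723
6     9   307   Hana             2763
7     8   260   Hana             2080
8     4    57   Hana              228
9     7   109   Hana              763
take 6 rows with largest late:
   late  term client  term_times_late
2    10    80   Hana              800
6     9   307   Hana             2763
7     8   260   Hana             2080
9     7   109   Hana              763
0     6   274   Hana             1644
1     6   188    Jon             1128
filter rows where late <= 9:
   late  term client  term_times_late
6     9   307   Hana             2763
7     8   260   Hana             2080
9     7   109   Hana              763
0     6   274   Hana             1644
1     6   188    Jon             1128
Reading off the mean of column 'term_times_late', we get 1675.6.

1675.6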